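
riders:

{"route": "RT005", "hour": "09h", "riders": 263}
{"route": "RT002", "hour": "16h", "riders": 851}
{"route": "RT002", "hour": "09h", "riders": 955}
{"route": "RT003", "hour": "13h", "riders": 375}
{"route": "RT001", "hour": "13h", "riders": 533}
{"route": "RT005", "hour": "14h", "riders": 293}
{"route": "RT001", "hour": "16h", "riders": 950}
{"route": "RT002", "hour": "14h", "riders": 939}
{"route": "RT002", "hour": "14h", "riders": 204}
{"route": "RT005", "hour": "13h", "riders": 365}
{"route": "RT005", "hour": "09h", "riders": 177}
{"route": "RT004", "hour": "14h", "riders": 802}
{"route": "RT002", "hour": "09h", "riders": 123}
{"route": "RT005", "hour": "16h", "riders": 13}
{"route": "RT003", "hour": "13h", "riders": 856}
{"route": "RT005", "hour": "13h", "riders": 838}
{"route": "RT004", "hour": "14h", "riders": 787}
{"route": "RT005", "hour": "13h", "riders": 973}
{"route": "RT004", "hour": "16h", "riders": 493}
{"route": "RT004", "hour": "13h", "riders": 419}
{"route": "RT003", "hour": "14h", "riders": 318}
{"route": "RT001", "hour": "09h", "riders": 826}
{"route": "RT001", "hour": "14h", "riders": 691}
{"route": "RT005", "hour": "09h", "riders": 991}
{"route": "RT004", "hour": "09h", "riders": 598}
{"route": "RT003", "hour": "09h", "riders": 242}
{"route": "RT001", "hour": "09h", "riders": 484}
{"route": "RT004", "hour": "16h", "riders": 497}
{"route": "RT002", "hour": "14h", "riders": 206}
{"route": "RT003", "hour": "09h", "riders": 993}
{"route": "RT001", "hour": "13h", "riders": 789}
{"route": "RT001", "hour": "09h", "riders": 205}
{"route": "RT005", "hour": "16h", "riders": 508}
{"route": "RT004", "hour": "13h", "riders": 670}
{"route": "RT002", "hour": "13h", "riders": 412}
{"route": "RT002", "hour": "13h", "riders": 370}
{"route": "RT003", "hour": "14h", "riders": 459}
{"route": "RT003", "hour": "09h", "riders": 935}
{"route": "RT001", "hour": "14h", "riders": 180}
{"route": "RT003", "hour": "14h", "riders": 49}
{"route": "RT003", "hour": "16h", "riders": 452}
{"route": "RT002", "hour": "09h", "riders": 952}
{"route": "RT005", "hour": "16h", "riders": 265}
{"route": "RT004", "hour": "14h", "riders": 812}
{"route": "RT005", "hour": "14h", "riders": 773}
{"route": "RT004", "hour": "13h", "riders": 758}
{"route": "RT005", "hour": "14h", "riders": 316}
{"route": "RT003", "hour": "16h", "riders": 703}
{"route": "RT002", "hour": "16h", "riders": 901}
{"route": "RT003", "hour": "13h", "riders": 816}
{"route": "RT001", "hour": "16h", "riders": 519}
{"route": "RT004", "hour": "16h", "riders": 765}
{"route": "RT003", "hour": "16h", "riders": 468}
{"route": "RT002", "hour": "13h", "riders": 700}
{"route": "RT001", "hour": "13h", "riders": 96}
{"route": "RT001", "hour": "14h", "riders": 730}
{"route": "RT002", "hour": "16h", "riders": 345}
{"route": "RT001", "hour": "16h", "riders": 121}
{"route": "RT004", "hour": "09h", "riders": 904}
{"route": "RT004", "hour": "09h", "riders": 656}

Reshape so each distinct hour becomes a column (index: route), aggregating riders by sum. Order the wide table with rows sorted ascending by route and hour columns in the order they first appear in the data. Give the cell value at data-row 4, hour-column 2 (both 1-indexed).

With rows sorted ascending by route, row 4 is route=RT004. hour columns in first-appearance order: 09h, 16h, 13h, 14h; column 2 is 16h.
Long rows with route=RT004, hour=16h: 493 + 497 + 765 = 1755.

1755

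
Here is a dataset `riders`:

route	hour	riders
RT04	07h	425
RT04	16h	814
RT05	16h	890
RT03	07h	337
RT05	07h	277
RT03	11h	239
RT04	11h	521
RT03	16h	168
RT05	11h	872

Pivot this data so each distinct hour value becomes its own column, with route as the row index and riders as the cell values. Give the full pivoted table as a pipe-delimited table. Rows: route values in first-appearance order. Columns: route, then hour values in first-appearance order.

| route | 07h | 16h | 11h |
| RT04 | 425 | 814 | 521 |
| RT05 | 277 | 890 | 872 |
| RT03 | 337 | 168 | 239 |

Columns: route plus the 3 distinct hour values (07h, 16h, 11h).
For example, row RT04 column 07h takes riders=425 from the long row (RT04, 07h).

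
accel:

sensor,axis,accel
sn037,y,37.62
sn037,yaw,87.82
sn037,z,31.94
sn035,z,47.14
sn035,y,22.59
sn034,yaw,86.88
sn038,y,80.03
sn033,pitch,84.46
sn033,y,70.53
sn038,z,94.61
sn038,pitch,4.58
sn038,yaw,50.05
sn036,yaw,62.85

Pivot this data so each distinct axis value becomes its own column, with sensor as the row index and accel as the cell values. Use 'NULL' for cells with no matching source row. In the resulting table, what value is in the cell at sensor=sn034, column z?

No long-format row has sensor=sn034 and axis=z, so the cell is NULL.

NULL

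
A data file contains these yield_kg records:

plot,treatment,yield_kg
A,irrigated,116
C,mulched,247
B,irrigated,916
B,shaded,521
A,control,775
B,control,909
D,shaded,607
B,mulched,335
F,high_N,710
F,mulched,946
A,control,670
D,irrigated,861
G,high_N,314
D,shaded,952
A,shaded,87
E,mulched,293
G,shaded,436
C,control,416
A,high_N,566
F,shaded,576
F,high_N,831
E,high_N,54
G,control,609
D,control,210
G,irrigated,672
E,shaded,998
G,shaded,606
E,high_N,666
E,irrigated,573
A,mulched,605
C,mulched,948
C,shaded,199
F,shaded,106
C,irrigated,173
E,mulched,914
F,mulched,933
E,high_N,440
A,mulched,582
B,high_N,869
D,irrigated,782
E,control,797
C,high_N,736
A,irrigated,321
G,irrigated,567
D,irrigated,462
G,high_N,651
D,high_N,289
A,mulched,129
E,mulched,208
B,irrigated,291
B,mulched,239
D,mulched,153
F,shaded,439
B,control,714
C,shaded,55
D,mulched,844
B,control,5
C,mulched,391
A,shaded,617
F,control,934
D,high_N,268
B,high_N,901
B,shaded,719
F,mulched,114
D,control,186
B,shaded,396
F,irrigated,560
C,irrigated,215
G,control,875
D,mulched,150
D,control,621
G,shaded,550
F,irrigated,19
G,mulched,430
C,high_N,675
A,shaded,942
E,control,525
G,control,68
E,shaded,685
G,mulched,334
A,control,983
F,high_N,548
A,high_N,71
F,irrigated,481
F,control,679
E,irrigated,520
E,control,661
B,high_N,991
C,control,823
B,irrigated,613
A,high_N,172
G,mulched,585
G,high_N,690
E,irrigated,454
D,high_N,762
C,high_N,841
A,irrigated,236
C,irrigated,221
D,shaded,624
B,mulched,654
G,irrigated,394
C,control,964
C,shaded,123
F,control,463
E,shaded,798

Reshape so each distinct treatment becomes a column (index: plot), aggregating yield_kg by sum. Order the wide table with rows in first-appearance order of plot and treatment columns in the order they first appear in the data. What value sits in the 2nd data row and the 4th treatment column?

With rows in first-appearance order of plot, row 2 is plot=C. treatment columns in first-appearance order: irrigated, mulched, shaded, control, high_N; column 4 is control.
Long rows with plot=C, treatment=control: 416 + 823 + 964 = 2203.

2203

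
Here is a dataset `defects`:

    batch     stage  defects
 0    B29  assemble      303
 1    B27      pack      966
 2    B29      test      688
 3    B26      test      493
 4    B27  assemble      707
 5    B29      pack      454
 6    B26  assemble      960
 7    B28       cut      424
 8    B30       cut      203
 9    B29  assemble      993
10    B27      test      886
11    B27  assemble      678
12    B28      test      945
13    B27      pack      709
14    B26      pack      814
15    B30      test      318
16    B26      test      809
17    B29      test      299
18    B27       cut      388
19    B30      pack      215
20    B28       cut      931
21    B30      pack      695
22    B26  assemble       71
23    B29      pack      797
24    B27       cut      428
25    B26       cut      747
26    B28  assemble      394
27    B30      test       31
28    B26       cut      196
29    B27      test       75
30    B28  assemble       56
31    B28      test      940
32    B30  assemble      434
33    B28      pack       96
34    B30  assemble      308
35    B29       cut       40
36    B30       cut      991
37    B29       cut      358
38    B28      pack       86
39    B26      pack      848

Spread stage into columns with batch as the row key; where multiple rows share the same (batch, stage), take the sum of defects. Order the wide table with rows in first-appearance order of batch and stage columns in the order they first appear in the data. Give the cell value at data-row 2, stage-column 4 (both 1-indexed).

With rows in first-appearance order of batch, row 2 is batch=B27. stage columns in first-appearance order: assemble, pack, test, cut; column 4 is cut.
Long rows with batch=B27, stage=cut: 388 + 428 = 816.

816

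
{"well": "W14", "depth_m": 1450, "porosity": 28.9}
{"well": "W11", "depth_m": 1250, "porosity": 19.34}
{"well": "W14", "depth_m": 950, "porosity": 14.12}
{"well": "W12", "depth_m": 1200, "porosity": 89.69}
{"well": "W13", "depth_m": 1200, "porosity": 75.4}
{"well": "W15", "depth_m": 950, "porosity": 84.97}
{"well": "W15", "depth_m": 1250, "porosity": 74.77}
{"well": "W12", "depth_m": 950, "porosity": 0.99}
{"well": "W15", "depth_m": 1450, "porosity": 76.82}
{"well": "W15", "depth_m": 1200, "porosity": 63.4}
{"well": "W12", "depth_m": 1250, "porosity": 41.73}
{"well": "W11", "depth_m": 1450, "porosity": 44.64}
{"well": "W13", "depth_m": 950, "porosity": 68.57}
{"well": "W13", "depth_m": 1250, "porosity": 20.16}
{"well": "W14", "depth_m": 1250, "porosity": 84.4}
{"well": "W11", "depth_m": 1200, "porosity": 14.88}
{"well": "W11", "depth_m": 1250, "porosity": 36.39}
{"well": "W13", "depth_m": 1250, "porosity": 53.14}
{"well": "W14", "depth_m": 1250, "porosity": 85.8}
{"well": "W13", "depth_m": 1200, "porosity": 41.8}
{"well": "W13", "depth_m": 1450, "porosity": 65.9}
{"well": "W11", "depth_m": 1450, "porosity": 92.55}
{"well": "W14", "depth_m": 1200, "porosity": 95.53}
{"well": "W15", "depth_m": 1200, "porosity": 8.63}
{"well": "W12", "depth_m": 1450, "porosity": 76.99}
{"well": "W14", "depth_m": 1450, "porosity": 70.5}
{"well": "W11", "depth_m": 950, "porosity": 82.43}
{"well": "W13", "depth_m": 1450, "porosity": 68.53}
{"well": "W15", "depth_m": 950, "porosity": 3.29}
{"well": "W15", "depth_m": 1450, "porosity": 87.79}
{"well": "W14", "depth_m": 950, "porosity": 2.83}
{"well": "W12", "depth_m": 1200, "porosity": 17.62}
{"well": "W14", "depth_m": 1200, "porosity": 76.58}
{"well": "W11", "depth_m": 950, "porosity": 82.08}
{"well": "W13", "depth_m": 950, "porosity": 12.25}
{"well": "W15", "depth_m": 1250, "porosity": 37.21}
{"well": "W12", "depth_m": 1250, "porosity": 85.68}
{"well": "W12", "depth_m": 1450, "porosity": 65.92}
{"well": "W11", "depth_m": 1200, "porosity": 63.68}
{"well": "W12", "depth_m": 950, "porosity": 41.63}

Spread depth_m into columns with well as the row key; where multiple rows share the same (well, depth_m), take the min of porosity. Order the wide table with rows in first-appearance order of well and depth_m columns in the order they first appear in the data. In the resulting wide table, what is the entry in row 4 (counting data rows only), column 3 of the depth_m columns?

With rows in first-appearance order of well, row 4 is well=W13. depth_m columns in first-appearance order: 1450, 1250, 950, 1200; column 3 is 950.
Long rows with well=W13, depth_m=950: min(68.57, 12.25) = 12.25.

12.25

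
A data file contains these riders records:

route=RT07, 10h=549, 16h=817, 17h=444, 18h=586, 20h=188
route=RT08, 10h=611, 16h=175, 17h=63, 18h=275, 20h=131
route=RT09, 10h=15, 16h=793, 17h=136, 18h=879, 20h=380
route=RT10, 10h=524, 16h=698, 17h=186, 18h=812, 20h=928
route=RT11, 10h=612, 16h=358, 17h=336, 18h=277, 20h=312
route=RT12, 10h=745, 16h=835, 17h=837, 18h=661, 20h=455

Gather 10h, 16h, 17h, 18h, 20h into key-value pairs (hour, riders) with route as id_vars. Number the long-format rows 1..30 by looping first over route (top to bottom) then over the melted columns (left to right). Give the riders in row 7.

30 rows total (6 × 5). Row 7: index ⌊(7-1)/5⌋ = 1 into route → RT08; (7-1) mod 5 = 1 into the melted columns → 16h.
So row 7 is (RT08, 16h, 175); riders = 175.

175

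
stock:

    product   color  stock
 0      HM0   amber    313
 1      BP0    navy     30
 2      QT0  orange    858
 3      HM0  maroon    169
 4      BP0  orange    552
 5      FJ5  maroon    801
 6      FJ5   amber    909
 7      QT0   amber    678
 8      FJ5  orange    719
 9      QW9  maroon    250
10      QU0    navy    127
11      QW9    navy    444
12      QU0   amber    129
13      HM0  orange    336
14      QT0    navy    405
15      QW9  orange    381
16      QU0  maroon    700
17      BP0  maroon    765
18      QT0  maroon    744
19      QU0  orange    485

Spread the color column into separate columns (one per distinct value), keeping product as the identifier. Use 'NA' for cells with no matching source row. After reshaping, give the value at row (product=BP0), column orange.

The long row with product=BP0, color=orange has stock=552.

552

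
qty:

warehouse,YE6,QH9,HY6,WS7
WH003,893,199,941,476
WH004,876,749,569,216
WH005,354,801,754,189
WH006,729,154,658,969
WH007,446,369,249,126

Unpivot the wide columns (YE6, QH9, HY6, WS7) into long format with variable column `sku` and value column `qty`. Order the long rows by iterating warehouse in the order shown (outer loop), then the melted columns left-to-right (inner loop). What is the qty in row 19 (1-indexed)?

249

20 rows total (5 × 4). Row 19: index ⌊(19-1)/4⌋ = 4 into warehouse → WH007; (19-1) mod 4 = 2 into the melted columns → HY6.
So row 19 is (WH007, HY6, 249); qty = 249.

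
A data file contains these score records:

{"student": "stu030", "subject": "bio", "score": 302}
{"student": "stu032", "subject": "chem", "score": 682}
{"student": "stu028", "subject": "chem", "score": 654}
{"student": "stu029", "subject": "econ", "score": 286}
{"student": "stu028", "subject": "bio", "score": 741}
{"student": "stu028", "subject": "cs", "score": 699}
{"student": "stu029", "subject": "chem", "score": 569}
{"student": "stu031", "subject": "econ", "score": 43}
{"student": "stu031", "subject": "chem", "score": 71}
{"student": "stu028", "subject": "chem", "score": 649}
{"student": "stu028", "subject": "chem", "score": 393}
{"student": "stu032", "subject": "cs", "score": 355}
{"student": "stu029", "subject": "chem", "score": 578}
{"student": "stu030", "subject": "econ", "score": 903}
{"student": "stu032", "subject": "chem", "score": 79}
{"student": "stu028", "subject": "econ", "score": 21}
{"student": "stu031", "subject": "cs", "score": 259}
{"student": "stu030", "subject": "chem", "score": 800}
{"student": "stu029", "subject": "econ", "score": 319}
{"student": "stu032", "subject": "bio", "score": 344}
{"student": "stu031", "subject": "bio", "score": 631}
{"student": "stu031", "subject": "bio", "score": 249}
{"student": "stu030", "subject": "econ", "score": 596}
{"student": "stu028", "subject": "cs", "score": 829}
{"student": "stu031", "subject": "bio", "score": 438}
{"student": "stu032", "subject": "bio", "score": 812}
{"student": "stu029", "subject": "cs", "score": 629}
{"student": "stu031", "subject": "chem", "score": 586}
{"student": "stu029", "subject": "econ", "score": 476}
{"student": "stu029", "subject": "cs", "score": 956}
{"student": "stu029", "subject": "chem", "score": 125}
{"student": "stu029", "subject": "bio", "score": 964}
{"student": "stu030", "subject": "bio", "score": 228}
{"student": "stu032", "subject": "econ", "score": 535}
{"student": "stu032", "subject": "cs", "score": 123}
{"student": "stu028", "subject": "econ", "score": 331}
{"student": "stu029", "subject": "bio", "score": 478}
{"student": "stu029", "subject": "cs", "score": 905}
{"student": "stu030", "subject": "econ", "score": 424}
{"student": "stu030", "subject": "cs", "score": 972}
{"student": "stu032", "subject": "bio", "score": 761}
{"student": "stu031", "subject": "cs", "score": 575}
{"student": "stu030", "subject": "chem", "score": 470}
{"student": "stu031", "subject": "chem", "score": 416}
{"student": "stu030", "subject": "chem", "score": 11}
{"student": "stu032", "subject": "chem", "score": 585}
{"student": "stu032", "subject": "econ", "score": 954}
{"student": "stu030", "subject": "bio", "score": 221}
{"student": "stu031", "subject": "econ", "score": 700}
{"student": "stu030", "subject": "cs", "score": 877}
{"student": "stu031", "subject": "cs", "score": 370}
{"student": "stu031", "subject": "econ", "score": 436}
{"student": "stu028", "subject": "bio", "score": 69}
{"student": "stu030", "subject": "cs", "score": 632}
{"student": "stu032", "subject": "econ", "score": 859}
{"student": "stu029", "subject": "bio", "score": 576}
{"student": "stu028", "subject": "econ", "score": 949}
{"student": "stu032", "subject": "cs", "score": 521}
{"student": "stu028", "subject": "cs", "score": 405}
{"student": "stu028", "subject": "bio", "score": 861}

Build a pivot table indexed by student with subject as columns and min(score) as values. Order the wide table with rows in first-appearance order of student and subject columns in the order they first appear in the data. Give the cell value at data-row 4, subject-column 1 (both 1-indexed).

478

With rows in first-appearance order of student, row 4 is student=stu029. subject columns in first-appearance order: bio, chem, econ, cs; column 1 is bio.
Long rows with student=stu029, subject=bio: min(964, 478, 576) = 478.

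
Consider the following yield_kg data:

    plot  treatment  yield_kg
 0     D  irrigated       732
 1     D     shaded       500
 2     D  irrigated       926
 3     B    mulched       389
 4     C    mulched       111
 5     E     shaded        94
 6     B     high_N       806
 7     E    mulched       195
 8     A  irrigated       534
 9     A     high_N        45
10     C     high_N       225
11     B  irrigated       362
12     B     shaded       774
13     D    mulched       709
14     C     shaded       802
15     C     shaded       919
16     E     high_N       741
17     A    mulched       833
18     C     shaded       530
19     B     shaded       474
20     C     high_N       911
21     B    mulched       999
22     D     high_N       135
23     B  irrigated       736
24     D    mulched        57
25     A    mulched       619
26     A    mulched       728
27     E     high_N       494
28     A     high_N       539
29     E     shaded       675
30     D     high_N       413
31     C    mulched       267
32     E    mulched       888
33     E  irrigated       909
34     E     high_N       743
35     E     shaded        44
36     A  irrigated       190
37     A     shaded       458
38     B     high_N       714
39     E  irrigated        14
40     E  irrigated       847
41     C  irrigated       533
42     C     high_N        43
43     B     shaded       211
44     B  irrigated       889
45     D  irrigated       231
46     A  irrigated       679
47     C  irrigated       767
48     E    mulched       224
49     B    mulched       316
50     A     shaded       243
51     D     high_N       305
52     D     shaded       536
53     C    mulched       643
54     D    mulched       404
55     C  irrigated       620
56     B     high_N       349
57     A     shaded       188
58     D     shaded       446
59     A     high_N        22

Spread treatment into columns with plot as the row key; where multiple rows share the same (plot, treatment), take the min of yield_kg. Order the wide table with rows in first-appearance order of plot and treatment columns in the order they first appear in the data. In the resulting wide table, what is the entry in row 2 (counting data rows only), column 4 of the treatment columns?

349

With rows in first-appearance order of plot, row 2 is plot=B. treatment columns in first-appearance order: irrigated, shaded, mulched, high_N; column 4 is high_N.
Long rows with plot=B, treatment=high_N: min(806, 714, 349) = 349.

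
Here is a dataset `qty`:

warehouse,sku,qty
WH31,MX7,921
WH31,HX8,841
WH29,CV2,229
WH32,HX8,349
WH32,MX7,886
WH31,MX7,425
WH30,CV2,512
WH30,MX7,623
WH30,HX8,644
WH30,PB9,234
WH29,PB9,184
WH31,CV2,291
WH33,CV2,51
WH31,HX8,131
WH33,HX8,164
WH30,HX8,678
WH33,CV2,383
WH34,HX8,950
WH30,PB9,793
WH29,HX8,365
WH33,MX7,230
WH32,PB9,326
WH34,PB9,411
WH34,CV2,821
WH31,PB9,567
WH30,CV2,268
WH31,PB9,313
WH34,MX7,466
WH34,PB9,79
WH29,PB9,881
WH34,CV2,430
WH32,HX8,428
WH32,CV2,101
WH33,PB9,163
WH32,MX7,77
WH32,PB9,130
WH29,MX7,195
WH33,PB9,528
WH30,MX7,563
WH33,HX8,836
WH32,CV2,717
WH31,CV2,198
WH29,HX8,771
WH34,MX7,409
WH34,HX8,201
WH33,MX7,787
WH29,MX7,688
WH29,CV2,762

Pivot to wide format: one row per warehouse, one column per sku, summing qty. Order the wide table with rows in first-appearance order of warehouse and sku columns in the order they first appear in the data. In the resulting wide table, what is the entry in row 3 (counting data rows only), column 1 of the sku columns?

963

With rows in first-appearance order of warehouse, row 3 is warehouse=WH32. sku columns in first-appearance order: MX7, HX8, CV2, PB9; column 1 is MX7.
Long rows with warehouse=WH32, sku=MX7: 886 + 77 = 963.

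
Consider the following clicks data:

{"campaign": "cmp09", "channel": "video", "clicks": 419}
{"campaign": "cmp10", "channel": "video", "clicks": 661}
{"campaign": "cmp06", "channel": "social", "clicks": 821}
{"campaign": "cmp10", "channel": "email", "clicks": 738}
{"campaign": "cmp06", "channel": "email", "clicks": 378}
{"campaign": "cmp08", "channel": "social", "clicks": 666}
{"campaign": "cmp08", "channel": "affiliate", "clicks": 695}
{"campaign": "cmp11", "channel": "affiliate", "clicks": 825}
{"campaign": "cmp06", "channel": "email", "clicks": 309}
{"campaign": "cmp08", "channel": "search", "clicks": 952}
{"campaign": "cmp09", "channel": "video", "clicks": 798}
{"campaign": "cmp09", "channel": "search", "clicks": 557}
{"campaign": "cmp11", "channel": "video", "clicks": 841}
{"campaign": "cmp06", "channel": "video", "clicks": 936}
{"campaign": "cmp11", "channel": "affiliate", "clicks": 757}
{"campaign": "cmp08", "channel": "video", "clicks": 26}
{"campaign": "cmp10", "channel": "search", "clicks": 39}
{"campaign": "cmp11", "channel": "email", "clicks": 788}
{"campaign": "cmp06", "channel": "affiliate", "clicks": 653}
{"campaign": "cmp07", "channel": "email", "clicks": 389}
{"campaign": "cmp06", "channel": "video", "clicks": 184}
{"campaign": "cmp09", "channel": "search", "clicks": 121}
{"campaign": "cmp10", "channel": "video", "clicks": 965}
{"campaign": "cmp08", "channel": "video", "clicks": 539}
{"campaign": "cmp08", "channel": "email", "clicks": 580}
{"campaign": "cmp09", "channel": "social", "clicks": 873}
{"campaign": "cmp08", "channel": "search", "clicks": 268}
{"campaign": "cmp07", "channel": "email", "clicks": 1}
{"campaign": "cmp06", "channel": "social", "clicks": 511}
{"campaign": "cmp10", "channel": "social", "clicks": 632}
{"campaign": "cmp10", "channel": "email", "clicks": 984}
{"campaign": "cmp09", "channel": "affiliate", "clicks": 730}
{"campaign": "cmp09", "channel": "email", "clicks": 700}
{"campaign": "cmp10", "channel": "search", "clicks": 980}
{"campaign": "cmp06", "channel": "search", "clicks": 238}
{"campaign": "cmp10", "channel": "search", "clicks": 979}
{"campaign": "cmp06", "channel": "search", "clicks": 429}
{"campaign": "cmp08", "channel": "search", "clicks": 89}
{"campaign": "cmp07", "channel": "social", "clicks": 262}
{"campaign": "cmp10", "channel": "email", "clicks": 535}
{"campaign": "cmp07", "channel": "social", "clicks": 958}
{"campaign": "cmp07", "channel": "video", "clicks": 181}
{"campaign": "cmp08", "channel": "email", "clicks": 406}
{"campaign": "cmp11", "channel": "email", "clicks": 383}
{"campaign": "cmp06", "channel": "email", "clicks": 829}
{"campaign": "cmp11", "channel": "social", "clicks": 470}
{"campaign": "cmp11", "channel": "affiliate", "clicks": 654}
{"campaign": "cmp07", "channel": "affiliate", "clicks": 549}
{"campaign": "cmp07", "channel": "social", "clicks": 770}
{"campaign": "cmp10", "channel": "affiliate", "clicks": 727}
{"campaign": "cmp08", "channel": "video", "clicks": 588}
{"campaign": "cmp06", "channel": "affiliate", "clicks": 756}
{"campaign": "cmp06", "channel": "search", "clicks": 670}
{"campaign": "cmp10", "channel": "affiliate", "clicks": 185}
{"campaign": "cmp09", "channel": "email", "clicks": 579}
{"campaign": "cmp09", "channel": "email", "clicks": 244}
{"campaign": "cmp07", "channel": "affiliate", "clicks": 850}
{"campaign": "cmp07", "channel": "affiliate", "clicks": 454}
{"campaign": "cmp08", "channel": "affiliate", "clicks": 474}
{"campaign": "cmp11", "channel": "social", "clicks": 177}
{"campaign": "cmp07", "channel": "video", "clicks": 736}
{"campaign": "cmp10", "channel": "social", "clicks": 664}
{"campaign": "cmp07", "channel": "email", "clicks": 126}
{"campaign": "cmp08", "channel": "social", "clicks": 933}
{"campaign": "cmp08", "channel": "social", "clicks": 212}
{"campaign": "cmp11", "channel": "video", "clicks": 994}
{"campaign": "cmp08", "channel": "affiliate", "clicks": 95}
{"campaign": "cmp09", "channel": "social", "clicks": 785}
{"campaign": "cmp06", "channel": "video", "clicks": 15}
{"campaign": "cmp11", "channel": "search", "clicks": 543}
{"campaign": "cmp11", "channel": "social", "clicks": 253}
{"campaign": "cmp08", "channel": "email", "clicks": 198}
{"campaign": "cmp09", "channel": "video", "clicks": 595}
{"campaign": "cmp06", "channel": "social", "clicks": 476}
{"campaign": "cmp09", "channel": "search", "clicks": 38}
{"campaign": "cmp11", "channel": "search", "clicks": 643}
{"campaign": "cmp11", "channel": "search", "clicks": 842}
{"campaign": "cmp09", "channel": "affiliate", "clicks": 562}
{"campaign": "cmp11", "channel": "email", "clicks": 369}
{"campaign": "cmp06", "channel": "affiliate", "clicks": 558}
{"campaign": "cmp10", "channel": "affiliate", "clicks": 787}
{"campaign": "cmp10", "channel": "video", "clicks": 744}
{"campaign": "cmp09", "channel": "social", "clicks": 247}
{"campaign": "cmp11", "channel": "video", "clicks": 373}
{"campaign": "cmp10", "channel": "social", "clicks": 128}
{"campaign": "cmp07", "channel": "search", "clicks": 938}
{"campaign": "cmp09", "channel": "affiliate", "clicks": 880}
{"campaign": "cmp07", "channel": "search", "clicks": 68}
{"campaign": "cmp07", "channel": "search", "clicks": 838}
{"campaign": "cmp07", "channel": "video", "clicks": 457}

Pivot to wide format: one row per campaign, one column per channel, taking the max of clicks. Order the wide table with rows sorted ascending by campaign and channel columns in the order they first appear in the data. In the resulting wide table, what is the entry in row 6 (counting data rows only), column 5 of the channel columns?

842

With rows sorted ascending by campaign, row 6 is campaign=cmp11. channel columns in first-appearance order: video, social, email, affiliate, search; column 5 is search.
Long rows with campaign=cmp11, channel=search: max(543, 643, 842) = 842.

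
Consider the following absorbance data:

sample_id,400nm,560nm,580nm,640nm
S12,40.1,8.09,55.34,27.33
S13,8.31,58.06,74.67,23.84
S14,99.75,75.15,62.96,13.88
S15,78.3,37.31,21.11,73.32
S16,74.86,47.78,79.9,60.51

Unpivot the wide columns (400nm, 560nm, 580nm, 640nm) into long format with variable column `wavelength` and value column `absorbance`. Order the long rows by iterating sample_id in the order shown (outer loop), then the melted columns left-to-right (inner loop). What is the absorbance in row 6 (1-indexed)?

58.06

20 rows total (5 × 4). Row 6: index ⌊(6-1)/4⌋ = 1 into sample_id → S13; (6-1) mod 4 = 1 into the melted columns → 560nm.
So row 6 is (S13, 560nm, 58.06); absorbance = 58.06.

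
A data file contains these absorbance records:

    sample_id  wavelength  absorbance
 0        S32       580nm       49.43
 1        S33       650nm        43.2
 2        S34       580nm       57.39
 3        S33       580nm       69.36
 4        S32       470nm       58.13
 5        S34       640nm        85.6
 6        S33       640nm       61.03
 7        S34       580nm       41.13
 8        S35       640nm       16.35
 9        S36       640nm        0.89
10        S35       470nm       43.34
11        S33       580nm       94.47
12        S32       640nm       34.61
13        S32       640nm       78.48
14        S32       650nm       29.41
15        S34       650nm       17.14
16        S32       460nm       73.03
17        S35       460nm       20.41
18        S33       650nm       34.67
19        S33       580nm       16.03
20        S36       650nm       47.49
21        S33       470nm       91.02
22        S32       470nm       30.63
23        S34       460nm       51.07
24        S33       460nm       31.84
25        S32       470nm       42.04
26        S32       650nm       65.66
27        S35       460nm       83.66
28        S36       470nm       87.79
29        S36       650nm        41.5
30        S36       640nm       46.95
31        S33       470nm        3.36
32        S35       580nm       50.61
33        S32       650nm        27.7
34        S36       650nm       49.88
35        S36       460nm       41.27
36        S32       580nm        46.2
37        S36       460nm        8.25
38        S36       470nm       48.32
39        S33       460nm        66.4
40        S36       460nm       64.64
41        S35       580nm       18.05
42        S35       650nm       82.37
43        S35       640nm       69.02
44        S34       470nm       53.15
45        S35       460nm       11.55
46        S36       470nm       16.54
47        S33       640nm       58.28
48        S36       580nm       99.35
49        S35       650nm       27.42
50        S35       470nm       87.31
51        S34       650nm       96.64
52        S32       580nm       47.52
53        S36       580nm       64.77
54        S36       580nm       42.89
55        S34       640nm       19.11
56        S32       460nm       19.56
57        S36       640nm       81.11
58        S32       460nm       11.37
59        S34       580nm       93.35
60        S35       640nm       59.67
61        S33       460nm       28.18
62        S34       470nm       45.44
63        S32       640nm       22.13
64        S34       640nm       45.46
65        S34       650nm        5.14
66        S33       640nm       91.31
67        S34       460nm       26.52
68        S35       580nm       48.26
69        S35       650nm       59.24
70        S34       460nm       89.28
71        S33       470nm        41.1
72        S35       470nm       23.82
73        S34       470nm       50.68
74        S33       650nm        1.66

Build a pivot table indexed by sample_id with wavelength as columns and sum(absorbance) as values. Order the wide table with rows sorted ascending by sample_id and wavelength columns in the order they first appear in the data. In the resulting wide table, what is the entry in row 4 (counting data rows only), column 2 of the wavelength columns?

With rows sorted ascending by sample_id, row 4 is sample_id=S35. wavelength columns in first-appearance order: 580nm, 650nm, 470nm, 640nm, 460nm; column 2 is 650nm.
Long rows with sample_id=S35, wavelength=650nm: 82.37 + 27.42 + 59.24 = 169.03.

169.03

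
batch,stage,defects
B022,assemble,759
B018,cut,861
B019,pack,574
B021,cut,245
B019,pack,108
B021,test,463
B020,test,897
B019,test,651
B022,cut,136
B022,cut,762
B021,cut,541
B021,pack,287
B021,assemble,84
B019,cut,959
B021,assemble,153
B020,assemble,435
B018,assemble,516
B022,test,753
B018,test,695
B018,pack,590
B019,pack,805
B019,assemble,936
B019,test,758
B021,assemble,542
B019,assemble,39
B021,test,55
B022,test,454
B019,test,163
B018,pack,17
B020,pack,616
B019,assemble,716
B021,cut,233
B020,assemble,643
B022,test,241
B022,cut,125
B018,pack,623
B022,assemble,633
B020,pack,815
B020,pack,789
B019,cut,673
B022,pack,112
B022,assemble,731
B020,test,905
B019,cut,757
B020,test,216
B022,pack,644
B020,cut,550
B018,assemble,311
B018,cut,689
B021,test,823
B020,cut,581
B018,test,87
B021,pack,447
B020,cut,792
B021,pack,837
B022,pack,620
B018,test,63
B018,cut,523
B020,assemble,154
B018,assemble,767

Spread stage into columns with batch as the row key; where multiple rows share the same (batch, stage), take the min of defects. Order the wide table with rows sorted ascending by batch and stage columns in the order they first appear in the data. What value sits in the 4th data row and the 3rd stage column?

287

With rows sorted ascending by batch, row 4 is batch=B021. stage columns in first-appearance order: assemble, cut, pack, test; column 3 is pack.
Long rows with batch=B021, stage=pack: min(287, 447, 837) = 287.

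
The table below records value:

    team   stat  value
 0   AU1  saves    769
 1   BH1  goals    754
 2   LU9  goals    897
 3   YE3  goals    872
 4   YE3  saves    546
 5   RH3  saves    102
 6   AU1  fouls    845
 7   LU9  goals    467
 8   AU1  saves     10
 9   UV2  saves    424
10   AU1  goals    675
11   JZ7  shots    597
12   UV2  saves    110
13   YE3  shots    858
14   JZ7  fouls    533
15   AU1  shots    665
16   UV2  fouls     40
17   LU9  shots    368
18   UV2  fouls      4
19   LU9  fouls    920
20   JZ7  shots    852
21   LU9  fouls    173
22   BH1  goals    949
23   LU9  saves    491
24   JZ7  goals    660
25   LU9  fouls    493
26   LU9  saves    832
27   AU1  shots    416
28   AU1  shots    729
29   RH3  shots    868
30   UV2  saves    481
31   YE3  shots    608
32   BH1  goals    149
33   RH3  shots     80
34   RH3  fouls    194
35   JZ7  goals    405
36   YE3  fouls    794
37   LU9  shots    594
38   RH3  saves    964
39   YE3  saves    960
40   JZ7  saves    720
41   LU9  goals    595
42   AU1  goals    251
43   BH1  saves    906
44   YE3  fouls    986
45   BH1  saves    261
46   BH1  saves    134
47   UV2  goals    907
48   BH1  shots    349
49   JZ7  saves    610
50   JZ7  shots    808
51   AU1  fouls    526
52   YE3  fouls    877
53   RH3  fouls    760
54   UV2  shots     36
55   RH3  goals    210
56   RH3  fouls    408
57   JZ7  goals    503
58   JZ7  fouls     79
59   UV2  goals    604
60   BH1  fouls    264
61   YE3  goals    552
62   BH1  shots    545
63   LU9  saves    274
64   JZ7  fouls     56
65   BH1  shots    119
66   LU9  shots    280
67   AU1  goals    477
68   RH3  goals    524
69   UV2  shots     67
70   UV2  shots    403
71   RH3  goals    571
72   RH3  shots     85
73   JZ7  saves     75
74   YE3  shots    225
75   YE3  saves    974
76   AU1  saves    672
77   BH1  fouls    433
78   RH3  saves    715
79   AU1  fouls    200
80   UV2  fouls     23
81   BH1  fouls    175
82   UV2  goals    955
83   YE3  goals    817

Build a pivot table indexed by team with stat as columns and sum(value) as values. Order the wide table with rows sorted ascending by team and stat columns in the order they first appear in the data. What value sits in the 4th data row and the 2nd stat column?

With rows sorted ascending by team, row 4 is team=LU9. stat columns in first-appearance order: saves, goals, fouls, shots; column 2 is goals.
Long rows with team=LU9, stat=goals: 897 + 467 + 595 = 1959.

1959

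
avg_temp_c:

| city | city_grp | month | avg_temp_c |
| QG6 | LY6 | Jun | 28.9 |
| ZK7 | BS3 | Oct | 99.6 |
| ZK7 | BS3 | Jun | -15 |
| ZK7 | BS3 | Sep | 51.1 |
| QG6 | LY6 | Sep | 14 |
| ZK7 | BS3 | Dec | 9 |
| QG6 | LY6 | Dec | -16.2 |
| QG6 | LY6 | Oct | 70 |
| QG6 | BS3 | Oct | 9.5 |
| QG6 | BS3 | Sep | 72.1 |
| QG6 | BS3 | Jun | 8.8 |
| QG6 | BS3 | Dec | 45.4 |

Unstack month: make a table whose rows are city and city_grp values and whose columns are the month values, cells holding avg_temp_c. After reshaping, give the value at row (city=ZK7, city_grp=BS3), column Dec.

9

Wide layout: rows indexed by city and city_grp, columns are the 4 distinct month values (Jun, Oct, Sep, Dec).
Cell (city=ZK7, city_grp=BS3, month=Dec) draws from the long row where city=ZK7, city_grp=BS3 and month=Dec, which has avg_temp_c=9.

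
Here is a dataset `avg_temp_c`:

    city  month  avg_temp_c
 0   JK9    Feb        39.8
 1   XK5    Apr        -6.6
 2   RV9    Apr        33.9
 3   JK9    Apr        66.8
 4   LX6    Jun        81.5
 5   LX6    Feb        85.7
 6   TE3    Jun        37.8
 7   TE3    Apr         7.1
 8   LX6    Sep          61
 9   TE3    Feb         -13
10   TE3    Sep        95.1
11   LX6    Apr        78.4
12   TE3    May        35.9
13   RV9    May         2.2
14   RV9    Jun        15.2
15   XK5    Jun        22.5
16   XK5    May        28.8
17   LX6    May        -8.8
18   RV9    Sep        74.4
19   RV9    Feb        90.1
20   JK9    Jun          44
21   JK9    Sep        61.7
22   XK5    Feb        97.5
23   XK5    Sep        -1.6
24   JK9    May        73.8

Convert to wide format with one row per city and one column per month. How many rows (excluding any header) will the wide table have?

5 distinct city values → 5 rows.

5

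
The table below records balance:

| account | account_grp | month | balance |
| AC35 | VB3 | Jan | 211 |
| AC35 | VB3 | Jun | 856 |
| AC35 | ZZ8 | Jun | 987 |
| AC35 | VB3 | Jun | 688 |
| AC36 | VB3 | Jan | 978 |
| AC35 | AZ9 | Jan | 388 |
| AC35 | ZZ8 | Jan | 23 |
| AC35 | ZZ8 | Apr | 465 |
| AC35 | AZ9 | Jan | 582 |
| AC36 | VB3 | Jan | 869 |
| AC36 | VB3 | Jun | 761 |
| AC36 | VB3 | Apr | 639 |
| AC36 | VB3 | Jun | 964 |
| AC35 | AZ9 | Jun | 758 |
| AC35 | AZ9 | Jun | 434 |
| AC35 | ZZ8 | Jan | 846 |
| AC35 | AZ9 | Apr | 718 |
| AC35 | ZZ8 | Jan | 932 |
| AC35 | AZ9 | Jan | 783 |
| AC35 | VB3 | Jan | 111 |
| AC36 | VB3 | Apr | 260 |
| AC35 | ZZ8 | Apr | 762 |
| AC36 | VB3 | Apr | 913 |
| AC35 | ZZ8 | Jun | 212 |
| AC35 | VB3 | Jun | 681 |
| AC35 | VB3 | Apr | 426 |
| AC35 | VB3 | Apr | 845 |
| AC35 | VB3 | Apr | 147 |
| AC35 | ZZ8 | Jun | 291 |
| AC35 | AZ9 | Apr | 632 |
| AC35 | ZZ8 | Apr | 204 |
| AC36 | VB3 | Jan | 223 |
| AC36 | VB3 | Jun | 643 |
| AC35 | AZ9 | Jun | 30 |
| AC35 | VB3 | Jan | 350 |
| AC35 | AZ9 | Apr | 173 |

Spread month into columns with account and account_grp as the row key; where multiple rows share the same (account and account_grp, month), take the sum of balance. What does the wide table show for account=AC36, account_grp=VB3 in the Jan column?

Rows with account=AC36, account_grp=VB3 and month=Jan: balance values are 978, 869, 223.
978 + 869 + 223 = 2070.

2070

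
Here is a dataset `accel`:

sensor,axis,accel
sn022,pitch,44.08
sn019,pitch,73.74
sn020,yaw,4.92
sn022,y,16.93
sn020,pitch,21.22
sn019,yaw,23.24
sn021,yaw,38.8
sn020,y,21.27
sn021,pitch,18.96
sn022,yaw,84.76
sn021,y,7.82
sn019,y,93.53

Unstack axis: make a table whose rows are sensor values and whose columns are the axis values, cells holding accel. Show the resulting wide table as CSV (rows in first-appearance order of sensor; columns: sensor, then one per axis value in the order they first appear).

Columns: sensor plus the 3 distinct axis values (pitch, yaw, y).
For example, row sn022 column pitch takes accel=44.08 from the long row (sn022, pitch).

sensor,pitch,yaw,y
sn022,44.08,84.76,16.93
sn019,73.74,23.24,93.53
sn020,21.22,4.92,21.27
sn021,18.96,38.8,7.82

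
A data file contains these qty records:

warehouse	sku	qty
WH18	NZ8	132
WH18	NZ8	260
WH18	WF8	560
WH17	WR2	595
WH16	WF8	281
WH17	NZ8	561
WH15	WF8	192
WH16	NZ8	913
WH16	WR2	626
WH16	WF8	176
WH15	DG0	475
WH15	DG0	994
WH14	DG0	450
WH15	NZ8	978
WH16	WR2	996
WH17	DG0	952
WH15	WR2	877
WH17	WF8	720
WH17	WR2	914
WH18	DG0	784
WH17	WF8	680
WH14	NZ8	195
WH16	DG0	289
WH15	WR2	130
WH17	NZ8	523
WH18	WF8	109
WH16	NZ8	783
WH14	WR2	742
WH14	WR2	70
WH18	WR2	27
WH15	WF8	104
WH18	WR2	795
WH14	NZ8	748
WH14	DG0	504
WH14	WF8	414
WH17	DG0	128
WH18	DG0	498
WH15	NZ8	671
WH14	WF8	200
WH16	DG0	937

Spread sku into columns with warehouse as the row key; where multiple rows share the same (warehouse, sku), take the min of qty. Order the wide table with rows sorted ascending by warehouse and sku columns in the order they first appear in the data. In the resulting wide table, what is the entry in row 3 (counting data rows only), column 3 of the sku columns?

626

With rows sorted ascending by warehouse, row 3 is warehouse=WH16. sku columns in first-appearance order: NZ8, WF8, WR2, DG0; column 3 is WR2.
Long rows with warehouse=WH16, sku=WR2: min(626, 996) = 626.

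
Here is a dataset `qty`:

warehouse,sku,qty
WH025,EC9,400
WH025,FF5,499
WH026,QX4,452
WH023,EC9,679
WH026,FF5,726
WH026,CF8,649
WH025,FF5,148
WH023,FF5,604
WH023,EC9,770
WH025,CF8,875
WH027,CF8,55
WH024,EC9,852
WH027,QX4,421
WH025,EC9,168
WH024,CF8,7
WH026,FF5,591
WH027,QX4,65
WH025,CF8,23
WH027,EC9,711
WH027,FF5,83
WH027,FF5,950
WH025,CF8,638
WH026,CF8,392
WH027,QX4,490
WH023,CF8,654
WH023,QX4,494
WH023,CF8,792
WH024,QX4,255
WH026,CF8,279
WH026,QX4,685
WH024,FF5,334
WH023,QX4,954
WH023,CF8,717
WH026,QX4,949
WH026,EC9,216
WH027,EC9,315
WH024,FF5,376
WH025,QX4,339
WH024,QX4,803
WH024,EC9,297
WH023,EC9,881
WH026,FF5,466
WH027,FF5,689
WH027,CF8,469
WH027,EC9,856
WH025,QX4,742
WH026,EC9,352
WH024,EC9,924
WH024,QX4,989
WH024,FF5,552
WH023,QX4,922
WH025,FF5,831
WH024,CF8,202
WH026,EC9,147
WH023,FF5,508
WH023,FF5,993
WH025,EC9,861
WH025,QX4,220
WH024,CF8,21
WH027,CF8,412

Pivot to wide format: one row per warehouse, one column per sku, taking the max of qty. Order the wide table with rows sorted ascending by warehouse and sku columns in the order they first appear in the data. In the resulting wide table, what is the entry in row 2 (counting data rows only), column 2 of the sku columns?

With rows sorted ascending by warehouse, row 2 is warehouse=WH024. sku columns in first-appearance order: EC9, FF5, QX4, CF8; column 2 is FF5.
Long rows with warehouse=WH024, sku=FF5: max(334, 376, 552) = 552.

552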